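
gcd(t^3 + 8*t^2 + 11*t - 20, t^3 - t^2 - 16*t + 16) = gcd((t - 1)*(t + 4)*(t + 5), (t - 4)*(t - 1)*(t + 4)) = t^2 + 3*t - 4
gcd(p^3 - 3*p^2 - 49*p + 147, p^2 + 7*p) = p + 7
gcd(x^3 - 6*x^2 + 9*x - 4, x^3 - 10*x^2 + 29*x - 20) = x^2 - 5*x + 4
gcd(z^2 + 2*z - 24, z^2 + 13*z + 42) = z + 6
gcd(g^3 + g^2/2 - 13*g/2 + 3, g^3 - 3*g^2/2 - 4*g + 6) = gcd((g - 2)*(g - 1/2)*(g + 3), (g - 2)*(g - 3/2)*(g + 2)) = g - 2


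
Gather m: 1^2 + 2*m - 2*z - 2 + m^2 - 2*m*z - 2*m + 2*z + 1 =m^2 - 2*m*z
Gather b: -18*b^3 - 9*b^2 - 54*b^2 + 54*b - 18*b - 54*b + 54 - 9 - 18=-18*b^3 - 63*b^2 - 18*b + 27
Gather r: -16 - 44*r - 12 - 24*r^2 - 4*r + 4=-24*r^2 - 48*r - 24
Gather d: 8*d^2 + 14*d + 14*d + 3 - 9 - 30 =8*d^2 + 28*d - 36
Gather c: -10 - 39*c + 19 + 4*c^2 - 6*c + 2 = 4*c^2 - 45*c + 11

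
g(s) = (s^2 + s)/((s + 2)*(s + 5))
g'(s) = (2*s + 1)/((s + 2)*(s + 5)) - (s^2 + s)/((s + 2)*(s + 5)^2) - (s^2 + s)/((s + 2)^2*(s + 5)) = 2*(3*s^2 + 10*s + 5)/(s^4 + 14*s^3 + 69*s^2 + 140*s + 100)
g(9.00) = 0.58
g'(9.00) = 0.03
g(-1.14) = 0.05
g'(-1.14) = -0.45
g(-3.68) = -4.45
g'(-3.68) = 3.59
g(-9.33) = 2.45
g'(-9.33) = 0.34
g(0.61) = 0.07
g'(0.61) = 0.11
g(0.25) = 0.03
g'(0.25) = 0.11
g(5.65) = 0.46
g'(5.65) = 0.05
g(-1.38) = 0.23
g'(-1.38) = -1.23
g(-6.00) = 7.50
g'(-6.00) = 6.62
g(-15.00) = 1.62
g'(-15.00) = 0.06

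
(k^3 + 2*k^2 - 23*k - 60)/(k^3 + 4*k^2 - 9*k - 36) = (k - 5)/(k - 3)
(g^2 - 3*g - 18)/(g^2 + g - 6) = (g - 6)/(g - 2)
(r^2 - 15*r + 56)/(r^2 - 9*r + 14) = (r - 8)/(r - 2)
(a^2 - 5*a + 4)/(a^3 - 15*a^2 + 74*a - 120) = (a - 1)/(a^2 - 11*a + 30)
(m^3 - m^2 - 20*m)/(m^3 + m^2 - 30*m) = (m + 4)/(m + 6)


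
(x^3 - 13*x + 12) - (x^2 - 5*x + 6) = x^3 - x^2 - 8*x + 6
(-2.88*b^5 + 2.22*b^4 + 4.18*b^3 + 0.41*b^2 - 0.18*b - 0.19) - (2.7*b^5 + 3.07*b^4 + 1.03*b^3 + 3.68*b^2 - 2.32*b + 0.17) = -5.58*b^5 - 0.85*b^4 + 3.15*b^3 - 3.27*b^2 + 2.14*b - 0.36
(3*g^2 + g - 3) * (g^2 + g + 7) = 3*g^4 + 4*g^3 + 19*g^2 + 4*g - 21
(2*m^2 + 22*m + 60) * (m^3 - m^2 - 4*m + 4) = 2*m^5 + 20*m^4 + 30*m^3 - 140*m^2 - 152*m + 240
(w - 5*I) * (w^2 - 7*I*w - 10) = w^3 - 12*I*w^2 - 45*w + 50*I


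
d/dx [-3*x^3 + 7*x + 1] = 7 - 9*x^2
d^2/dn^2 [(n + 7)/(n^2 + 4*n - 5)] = 2*(4*(n + 2)^2*(n + 7) - (3*n + 11)*(n^2 + 4*n - 5))/(n^2 + 4*n - 5)^3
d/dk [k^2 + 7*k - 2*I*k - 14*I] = 2*k + 7 - 2*I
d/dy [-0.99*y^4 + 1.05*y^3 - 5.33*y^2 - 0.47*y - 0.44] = -3.96*y^3 + 3.15*y^2 - 10.66*y - 0.47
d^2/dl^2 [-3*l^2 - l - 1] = -6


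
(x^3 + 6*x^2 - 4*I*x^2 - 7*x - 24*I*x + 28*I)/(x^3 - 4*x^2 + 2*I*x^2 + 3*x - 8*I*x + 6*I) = (x^2 + x*(7 - 4*I) - 28*I)/(x^2 + x*(-3 + 2*I) - 6*I)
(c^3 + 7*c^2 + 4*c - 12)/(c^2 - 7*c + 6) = (c^2 + 8*c + 12)/(c - 6)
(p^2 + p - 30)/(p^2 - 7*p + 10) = (p + 6)/(p - 2)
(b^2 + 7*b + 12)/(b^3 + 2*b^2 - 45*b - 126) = (b + 4)/(b^2 - b - 42)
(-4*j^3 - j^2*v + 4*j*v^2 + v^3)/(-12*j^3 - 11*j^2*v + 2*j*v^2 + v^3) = (-j + v)/(-3*j + v)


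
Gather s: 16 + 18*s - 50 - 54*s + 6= -36*s - 28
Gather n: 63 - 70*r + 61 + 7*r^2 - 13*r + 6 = 7*r^2 - 83*r + 130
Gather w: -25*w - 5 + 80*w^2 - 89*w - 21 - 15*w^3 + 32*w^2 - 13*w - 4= -15*w^3 + 112*w^2 - 127*w - 30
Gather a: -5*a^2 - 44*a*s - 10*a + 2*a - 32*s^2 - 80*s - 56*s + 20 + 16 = -5*a^2 + a*(-44*s - 8) - 32*s^2 - 136*s + 36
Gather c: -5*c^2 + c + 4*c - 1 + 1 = -5*c^2 + 5*c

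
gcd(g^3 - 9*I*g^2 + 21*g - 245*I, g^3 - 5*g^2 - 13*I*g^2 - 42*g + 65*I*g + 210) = g - 7*I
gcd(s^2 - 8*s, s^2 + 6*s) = s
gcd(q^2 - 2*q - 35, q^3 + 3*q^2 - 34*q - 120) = q + 5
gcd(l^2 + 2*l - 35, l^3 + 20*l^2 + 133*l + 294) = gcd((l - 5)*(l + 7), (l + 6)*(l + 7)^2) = l + 7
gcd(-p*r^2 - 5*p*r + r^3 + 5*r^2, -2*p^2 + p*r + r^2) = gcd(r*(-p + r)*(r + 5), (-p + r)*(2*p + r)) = p - r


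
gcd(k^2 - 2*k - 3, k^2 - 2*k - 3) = k^2 - 2*k - 3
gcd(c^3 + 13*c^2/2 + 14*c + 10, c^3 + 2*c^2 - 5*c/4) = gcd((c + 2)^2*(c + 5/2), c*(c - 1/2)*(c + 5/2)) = c + 5/2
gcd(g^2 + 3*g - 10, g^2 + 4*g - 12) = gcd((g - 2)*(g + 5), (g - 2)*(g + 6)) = g - 2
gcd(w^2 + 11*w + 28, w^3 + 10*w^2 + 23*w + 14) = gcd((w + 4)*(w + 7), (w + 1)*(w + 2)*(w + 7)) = w + 7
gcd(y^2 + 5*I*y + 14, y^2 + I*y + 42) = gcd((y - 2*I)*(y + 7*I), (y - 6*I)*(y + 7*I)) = y + 7*I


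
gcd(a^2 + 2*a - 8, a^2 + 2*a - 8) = a^2 + 2*a - 8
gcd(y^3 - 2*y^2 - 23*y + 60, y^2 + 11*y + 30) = y + 5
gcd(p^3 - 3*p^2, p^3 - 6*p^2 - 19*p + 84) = p - 3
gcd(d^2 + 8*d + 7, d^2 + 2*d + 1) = d + 1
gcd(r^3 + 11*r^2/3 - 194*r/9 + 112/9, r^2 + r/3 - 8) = r - 8/3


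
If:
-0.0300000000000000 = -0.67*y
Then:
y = 0.04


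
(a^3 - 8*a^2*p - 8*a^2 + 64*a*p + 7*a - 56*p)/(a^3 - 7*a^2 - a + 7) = (a - 8*p)/(a + 1)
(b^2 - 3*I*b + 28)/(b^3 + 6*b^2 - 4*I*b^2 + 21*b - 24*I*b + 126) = (b + 4*I)/(b^2 + 3*b*(2 + I) + 18*I)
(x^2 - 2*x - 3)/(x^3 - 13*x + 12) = (x + 1)/(x^2 + 3*x - 4)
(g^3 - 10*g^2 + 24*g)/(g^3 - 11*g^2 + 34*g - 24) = g/(g - 1)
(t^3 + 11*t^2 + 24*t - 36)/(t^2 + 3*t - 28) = (t^3 + 11*t^2 + 24*t - 36)/(t^2 + 3*t - 28)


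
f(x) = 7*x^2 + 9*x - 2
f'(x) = 14*x + 9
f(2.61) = 69.17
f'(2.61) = 45.54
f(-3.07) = 36.34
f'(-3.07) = -33.98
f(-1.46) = -0.22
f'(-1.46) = -11.44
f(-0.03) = -2.26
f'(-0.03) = 8.58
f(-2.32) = 14.80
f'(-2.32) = -23.48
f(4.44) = 175.96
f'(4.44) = 71.16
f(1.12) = 16.86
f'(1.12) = 24.68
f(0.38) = 2.43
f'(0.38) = 14.32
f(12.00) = 1114.00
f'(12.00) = 177.00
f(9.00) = 646.00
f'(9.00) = 135.00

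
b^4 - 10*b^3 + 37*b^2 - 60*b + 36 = (b - 3)^2*(b - 2)^2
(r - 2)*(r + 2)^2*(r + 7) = r^4 + 9*r^3 + 10*r^2 - 36*r - 56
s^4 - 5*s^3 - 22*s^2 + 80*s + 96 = (s - 6)*(s - 4)*(s + 1)*(s + 4)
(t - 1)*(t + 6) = t^2 + 5*t - 6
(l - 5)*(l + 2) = l^2 - 3*l - 10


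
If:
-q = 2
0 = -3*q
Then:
No Solution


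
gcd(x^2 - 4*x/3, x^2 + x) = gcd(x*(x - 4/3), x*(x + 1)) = x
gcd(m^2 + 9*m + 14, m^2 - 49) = m + 7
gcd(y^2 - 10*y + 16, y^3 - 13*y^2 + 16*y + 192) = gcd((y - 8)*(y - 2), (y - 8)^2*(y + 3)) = y - 8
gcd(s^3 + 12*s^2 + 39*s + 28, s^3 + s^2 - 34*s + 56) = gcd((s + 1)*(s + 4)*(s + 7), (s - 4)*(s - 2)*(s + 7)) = s + 7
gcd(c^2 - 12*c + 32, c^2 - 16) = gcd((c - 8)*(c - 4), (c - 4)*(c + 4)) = c - 4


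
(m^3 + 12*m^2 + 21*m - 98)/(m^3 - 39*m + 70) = (m + 7)/(m - 5)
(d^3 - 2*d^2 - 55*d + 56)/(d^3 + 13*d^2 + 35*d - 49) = (d - 8)/(d + 7)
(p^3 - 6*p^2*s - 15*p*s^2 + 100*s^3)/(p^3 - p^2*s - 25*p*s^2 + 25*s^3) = (p^2 - p*s - 20*s^2)/(p^2 + 4*p*s - 5*s^2)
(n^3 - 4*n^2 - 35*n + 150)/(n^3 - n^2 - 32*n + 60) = (n - 5)/(n - 2)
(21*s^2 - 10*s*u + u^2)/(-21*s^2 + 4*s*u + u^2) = (-7*s + u)/(7*s + u)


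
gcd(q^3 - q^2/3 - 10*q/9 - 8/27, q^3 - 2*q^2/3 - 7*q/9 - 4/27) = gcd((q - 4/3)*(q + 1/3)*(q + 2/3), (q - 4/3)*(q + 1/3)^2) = q^2 - q - 4/9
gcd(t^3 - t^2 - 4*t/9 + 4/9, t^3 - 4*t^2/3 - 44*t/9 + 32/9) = t - 2/3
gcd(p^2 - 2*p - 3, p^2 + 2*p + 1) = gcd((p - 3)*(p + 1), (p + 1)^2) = p + 1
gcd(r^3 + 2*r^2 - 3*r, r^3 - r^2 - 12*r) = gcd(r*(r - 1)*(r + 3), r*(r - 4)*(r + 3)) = r^2 + 3*r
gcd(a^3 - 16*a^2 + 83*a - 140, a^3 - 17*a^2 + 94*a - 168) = a^2 - 11*a + 28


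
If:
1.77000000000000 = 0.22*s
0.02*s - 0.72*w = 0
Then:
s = 8.05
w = 0.22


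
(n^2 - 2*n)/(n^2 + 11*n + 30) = n*(n - 2)/(n^2 + 11*n + 30)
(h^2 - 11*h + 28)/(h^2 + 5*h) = (h^2 - 11*h + 28)/(h*(h + 5))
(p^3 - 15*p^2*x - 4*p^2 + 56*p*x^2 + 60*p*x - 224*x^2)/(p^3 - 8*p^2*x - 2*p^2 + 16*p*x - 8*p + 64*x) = (p - 7*x)/(p + 2)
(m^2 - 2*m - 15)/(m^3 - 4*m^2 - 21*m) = (m - 5)/(m*(m - 7))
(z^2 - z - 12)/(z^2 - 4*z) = (z + 3)/z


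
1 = 1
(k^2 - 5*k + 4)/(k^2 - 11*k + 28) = (k - 1)/(k - 7)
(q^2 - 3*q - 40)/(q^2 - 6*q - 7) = (-q^2 + 3*q + 40)/(-q^2 + 6*q + 7)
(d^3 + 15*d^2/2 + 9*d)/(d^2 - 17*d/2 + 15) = d*(2*d^2 + 15*d + 18)/(2*d^2 - 17*d + 30)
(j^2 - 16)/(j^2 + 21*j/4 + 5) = 4*(j - 4)/(4*j + 5)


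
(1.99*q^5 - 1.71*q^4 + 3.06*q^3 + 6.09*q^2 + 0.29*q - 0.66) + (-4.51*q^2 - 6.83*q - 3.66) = 1.99*q^5 - 1.71*q^4 + 3.06*q^3 + 1.58*q^2 - 6.54*q - 4.32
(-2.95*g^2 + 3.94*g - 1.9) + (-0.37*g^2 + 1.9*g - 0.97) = -3.32*g^2 + 5.84*g - 2.87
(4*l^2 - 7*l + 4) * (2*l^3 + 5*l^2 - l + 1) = 8*l^5 + 6*l^4 - 31*l^3 + 31*l^2 - 11*l + 4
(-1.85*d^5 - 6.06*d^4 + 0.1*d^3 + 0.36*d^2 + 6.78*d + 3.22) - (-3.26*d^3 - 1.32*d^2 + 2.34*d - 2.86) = -1.85*d^5 - 6.06*d^4 + 3.36*d^3 + 1.68*d^2 + 4.44*d + 6.08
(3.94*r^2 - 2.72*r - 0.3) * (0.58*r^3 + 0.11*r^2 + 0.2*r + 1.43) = 2.2852*r^5 - 1.1442*r^4 + 0.3148*r^3 + 5.0572*r^2 - 3.9496*r - 0.429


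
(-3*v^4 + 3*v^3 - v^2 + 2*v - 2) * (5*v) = -15*v^5 + 15*v^4 - 5*v^3 + 10*v^2 - 10*v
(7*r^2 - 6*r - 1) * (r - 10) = 7*r^3 - 76*r^2 + 59*r + 10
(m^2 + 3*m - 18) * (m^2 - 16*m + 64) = m^4 - 13*m^3 - 2*m^2 + 480*m - 1152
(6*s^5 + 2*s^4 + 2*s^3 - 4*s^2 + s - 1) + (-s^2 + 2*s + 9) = 6*s^5 + 2*s^4 + 2*s^3 - 5*s^2 + 3*s + 8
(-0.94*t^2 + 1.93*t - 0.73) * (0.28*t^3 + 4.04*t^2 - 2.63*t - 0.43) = -0.2632*t^5 - 3.2572*t^4 + 10.065*t^3 - 7.6209*t^2 + 1.09*t + 0.3139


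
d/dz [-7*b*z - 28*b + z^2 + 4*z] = -7*b + 2*z + 4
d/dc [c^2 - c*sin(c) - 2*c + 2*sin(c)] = -c*cos(c) + 2*c - sin(c) + 2*cos(c) - 2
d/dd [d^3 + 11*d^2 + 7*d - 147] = 3*d^2 + 22*d + 7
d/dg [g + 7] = 1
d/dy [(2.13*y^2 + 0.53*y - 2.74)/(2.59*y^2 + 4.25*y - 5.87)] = (7.6798*y^2 - 10.813*y + 8.5339)/(6.7081*y^4 + 22.015*y^3 - 12.3441*y^2 - 49.895*y + 34.4569)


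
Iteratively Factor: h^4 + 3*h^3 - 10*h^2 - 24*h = (h - 3)*(h^3 + 6*h^2 + 8*h) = (h - 3)*(h + 4)*(h^2 + 2*h) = h*(h - 3)*(h + 4)*(h + 2)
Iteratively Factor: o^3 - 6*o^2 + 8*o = (o)*(o^2 - 6*o + 8) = o*(o - 4)*(o - 2)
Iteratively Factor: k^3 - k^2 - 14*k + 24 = (k - 2)*(k^2 + k - 12) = (k - 3)*(k - 2)*(k + 4)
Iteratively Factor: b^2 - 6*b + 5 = (b - 1)*(b - 5)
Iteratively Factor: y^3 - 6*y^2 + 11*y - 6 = (y - 2)*(y^2 - 4*y + 3) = (y - 2)*(y - 1)*(y - 3)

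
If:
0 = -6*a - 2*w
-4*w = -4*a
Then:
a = 0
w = 0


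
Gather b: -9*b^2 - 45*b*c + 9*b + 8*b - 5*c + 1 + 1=-9*b^2 + b*(17 - 45*c) - 5*c + 2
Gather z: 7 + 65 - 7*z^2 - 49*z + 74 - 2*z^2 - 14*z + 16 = -9*z^2 - 63*z + 162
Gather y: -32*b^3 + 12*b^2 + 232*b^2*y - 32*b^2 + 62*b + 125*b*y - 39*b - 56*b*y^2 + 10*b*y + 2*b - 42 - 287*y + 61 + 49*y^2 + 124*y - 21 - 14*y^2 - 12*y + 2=-32*b^3 - 20*b^2 + 25*b + y^2*(35 - 56*b) + y*(232*b^2 + 135*b - 175)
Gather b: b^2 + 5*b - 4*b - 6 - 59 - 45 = b^2 + b - 110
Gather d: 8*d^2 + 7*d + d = 8*d^2 + 8*d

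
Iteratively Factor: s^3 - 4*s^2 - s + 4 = (s + 1)*(s^2 - 5*s + 4) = (s - 1)*(s + 1)*(s - 4)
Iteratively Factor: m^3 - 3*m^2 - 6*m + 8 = (m - 4)*(m^2 + m - 2) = (m - 4)*(m + 2)*(m - 1)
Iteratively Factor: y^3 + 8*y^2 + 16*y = (y)*(y^2 + 8*y + 16) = y*(y + 4)*(y + 4)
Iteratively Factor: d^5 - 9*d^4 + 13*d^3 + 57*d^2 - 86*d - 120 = (d + 1)*(d^4 - 10*d^3 + 23*d^2 + 34*d - 120) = (d + 1)*(d + 2)*(d^3 - 12*d^2 + 47*d - 60) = (d - 3)*(d + 1)*(d + 2)*(d^2 - 9*d + 20) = (d - 4)*(d - 3)*(d + 1)*(d + 2)*(d - 5)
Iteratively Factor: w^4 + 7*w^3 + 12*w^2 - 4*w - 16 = (w + 4)*(w^3 + 3*w^2 - 4) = (w + 2)*(w + 4)*(w^2 + w - 2) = (w + 2)^2*(w + 4)*(w - 1)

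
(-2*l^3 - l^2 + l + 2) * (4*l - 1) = -8*l^4 - 2*l^3 + 5*l^2 + 7*l - 2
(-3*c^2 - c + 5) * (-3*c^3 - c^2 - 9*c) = 9*c^5 + 6*c^4 + 13*c^3 + 4*c^2 - 45*c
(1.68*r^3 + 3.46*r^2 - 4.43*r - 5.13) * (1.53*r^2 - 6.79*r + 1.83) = 2.5704*r^5 - 6.1134*r^4 - 27.1969*r^3 + 28.5626*r^2 + 26.7258*r - 9.3879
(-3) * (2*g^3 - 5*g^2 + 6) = -6*g^3 + 15*g^2 - 18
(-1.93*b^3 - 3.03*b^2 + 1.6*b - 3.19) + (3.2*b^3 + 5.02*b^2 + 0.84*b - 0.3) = 1.27*b^3 + 1.99*b^2 + 2.44*b - 3.49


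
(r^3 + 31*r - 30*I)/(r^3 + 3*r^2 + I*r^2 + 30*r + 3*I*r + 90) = (r - I)/(r + 3)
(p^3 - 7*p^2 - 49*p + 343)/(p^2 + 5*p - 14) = (p^2 - 14*p + 49)/(p - 2)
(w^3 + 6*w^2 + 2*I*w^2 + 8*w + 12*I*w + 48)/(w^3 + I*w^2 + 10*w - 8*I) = (w + 6)/(w - I)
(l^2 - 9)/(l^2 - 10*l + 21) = (l + 3)/(l - 7)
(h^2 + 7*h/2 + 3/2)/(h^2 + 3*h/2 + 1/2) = (h + 3)/(h + 1)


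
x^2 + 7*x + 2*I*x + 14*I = (x + 7)*(x + 2*I)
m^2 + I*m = m*(m + I)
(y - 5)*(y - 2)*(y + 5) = y^3 - 2*y^2 - 25*y + 50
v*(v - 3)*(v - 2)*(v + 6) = v^4 + v^3 - 24*v^2 + 36*v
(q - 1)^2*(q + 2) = q^3 - 3*q + 2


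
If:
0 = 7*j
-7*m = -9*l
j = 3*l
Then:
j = 0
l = 0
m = 0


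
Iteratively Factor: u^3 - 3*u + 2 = (u + 2)*(u^2 - 2*u + 1) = (u - 1)*(u + 2)*(u - 1)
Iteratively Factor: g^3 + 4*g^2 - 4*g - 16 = (g - 2)*(g^2 + 6*g + 8) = (g - 2)*(g + 4)*(g + 2)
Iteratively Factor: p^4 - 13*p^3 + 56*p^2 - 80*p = (p - 4)*(p^3 - 9*p^2 + 20*p) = p*(p - 4)*(p^2 - 9*p + 20) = p*(p - 5)*(p - 4)*(p - 4)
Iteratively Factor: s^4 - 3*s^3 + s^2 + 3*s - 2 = (s - 1)*(s^3 - 2*s^2 - s + 2) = (s - 1)*(s + 1)*(s^2 - 3*s + 2) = (s - 1)^2*(s + 1)*(s - 2)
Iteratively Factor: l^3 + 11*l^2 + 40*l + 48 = (l + 4)*(l^2 + 7*l + 12) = (l + 4)^2*(l + 3)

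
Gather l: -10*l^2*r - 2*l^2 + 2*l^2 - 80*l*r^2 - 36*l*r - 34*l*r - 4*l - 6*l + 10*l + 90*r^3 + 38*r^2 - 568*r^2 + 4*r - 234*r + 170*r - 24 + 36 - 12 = -10*l^2*r + l*(-80*r^2 - 70*r) + 90*r^3 - 530*r^2 - 60*r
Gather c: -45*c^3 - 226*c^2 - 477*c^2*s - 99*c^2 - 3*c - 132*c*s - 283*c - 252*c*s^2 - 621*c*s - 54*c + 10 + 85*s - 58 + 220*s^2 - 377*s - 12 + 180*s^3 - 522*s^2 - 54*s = -45*c^3 + c^2*(-477*s - 325) + c*(-252*s^2 - 753*s - 340) + 180*s^3 - 302*s^2 - 346*s - 60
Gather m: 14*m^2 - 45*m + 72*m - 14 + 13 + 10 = 14*m^2 + 27*m + 9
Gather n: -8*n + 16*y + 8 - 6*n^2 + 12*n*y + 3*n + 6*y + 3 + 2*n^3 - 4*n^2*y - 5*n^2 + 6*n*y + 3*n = 2*n^3 + n^2*(-4*y - 11) + n*(18*y - 2) + 22*y + 11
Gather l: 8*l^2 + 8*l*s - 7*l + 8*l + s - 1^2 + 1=8*l^2 + l*(8*s + 1) + s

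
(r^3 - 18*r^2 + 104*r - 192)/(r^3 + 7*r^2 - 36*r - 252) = (r^2 - 12*r + 32)/(r^2 + 13*r + 42)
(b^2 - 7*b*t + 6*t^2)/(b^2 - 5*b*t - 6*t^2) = (b - t)/(b + t)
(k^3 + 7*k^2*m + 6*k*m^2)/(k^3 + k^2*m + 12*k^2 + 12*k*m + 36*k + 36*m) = k*(k + 6*m)/(k^2 + 12*k + 36)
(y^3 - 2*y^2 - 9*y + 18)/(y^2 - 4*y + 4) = (y^2 - 9)/(y - 2)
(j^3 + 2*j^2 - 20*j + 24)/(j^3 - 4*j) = (j^2 + 4*j - 12)/(j*(j + 2))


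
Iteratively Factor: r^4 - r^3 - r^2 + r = (r - 1)*(r^3 - r) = (r - 1)^2*(r^2 + r) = r*(r - 1)^2*(r + 1)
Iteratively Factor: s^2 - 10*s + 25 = (s - 5)*(s - 5)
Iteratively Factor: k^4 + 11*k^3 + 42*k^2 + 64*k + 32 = (k + 4)*(k^3 + 7*k^2 + 14*k + 8) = (k + 1)*(k + 4)*(k^2 + 6*k + 8) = (k + 1)*(k + 2)*(k + 4)*(k + 4)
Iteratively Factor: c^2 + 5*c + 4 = (c + 1)*(c + 4)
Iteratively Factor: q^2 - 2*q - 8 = (q + 2)*(q - 4)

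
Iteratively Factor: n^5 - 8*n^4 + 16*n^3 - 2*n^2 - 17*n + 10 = (n - 1)*(n^4 - 7*n^3 + 9*n^2 + 7*n - 10) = (n - 5)*(n - 1)*(n^3 - 2*n^2 - n + 2) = (n - 5)*(n - 1)*(n + 1)*(n^2 - 3*n + 2) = (n - 5)*(n - 2)*(n - 1)*(n + 1)*(n - 1)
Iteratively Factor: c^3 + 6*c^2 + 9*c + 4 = (c + 1)*(c^2 + 5*c + 4) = (c + 1)^2*(c + 4)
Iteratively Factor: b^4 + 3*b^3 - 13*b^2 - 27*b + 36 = (b + 4)*(b^3 - b^2 - 9*b + 9) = (b - 3)*(b + 4)*(b^2 + 2*b - 3) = (b - 3)*(b - 1)*(b + 4)*(b + 3)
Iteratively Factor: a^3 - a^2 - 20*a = (a + 4)*(a^2 - 5*a) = a*(a + 4)*(a - 5)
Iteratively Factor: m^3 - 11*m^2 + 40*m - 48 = (m - 3)*(m^2 - 8*m + 16) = (m - 4)*(m - 3)*(m - 4)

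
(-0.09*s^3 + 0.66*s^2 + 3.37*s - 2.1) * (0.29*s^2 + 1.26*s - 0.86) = -0.0261*s^5 + 0.078*s^4 + 1.8863*s^3 + 3.0696*s^2 - 5.5442*s + 1.806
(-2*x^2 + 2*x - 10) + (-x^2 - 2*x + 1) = -3*x^2 - 9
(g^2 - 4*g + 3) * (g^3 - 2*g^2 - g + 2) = g^5 - 6*g^4 + 10*g^3 - 11*g + 6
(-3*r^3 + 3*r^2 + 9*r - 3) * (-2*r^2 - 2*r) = 6*r^5 - 24*r^3 - 12*r^2 + 6*r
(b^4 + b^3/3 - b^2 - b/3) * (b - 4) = b^5 - 11*b^4/3 - 7*b^3/3 + 11*b^2/3 + 4*b/3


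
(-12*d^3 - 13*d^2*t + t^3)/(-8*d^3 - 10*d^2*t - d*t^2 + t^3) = (3*d + t)/(2*d + t)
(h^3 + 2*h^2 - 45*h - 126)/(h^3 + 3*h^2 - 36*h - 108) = (h - 7)/(h - 6)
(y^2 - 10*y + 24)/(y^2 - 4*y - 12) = (y - 4)/(y + 2)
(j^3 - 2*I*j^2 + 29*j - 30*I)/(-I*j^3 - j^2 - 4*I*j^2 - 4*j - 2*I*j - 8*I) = (I*j^3 + 2*j^2 + 29*I*j + 30)/(j^3 + j^2*(4 - I) + j*(2 - 4*I) + 8)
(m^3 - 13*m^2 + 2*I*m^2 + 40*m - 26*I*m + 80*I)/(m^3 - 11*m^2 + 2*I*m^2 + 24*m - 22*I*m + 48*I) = (m - 5)/(m - 3)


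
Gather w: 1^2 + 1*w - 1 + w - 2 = 2*w - 2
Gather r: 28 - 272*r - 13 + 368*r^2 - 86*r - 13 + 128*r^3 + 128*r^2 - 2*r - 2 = 128*r^3 + 496*r^2 - 360*r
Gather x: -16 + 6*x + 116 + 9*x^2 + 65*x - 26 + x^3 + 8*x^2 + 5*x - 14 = x^3 + 17*x^2 + 76*x + 60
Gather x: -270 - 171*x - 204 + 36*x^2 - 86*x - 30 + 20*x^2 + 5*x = 56*x^2 - 252*x - 504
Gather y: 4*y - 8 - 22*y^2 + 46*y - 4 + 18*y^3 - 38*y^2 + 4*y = 18*y^3 - 60*y^2 + 54*y - 12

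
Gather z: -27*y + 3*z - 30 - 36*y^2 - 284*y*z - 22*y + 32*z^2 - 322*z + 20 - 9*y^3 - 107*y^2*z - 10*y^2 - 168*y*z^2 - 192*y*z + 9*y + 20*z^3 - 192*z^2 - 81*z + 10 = -9*y^3 - 46*y^2 - 40*y + 20*z^3 + z^2*(-168*y - 160) + z*(-107*y^2 - 476*y - 400)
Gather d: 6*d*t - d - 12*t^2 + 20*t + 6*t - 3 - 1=d*(6*t - 1) - 12*t^2 + 26*t - 4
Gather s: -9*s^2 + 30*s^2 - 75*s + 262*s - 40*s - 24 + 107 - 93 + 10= 21*s^2 + 147*s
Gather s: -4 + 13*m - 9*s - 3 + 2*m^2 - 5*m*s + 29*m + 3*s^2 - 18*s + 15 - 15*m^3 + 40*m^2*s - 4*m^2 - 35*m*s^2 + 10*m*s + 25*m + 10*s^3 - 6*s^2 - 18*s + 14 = -15*m^3 - 2*m^2 + 67*m + 10*s^3 + s^2*(-35*m - 3) + s*(40*m^2 + 5*m - 45) + 22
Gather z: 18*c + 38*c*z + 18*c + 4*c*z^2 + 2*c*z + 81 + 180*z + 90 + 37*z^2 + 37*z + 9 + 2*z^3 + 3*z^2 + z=36*c + 2*z^3 + z^2*(4*c + 40) + z*(40*c + 218) + 180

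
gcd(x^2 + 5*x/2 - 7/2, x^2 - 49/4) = x + 7/2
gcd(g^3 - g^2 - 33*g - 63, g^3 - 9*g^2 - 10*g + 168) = g - 7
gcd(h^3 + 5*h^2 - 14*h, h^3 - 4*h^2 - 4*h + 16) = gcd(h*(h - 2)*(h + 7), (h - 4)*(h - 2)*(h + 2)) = h - 2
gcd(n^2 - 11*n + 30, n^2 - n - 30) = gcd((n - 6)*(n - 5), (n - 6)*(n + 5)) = n - 6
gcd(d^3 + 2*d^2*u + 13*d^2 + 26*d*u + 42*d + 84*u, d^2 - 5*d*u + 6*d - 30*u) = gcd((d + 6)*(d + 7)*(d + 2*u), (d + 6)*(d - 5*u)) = d + 6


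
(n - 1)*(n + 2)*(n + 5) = n^3 + 6*n^2 + 3*n - 10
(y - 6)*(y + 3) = y^2 - 3*y - 18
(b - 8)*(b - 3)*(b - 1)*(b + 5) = b^4 - 7*b^3 - 25*b^2 + 151*b - 120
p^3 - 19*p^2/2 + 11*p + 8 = (p - 8)*(p - 2)*(p + 1/2)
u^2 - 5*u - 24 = (u - 8)*(u + 3)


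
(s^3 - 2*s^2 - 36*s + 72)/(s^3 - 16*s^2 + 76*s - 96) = (s + 6)/(s - 8)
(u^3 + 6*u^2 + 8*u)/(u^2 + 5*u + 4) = u*(u + 2)/(u + 1)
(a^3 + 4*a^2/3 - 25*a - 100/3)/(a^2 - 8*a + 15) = (3*a^2 + 19*a + 20)/(3*(a - 3))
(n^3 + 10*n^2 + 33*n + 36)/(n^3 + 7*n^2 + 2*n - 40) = (n^2 + 6*n + 9)/(n^2 + 3*n - 10)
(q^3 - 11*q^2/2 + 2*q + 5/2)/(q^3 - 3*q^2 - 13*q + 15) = (q + 1/2)/(q + 3)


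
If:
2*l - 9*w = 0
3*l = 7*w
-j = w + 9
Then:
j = -9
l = 0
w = 0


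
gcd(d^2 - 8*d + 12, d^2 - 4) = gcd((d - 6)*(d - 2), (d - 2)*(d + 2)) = d - 2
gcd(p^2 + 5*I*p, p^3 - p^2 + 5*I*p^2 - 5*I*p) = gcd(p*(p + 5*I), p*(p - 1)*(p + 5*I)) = p^2 + 5*I*p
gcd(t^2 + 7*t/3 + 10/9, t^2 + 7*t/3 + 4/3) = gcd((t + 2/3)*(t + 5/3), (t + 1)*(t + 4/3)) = 1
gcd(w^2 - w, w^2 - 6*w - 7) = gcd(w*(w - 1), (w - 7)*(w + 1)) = 1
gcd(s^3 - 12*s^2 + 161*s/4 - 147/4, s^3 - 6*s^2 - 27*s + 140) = s - 7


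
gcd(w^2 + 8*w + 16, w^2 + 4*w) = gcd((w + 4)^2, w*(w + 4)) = w + 4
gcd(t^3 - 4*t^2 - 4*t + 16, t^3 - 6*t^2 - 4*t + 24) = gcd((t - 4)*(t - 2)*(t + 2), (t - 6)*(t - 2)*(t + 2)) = t^2 - 4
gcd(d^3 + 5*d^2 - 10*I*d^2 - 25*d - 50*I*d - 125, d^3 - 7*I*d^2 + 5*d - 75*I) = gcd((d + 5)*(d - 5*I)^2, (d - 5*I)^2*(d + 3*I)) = d^2 - 10*I*d - 25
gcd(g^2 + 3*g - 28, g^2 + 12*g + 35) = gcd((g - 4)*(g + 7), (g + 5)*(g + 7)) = g + 7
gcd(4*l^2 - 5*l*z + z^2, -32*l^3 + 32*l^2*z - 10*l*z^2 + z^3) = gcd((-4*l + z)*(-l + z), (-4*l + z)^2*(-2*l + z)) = -4*l + z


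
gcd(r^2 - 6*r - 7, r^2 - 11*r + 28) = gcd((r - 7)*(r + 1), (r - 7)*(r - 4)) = r - 7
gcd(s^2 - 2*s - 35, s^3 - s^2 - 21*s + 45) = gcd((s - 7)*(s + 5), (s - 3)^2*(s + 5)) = s + 5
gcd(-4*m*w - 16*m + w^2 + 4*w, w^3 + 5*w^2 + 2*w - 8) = w + 4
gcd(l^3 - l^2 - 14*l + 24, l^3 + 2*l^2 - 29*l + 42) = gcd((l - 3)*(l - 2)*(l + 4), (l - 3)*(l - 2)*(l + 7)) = l^2 - 5*l + 6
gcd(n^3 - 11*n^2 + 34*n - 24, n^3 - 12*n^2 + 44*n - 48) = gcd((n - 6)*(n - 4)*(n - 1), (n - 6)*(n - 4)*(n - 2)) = n^2 - 10*n + 24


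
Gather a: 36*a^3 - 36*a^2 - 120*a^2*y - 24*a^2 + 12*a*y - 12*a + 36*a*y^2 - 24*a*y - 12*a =36*a^3 + a^2*(-120*y - 60) + a*(36*y^2 - 12*y - 24)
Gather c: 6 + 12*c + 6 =12*c + 12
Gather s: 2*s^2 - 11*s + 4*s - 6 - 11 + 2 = 2*s^2 - 7*s - 15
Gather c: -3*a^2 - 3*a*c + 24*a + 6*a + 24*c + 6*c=-3*a^2 + 30*a + c*(30 - 3*a)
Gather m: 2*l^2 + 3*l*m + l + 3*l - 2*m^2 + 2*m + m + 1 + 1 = 2*l^2 + 4*l - 2*m^2 + m*(3*l + 3) + 2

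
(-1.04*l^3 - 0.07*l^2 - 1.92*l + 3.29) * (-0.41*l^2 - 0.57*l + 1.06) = 0.4264*l^5 + 0.6215*l^4 - 0.2753*l^3 - 0.3287*l^2 - 3.9105*l + 3.4874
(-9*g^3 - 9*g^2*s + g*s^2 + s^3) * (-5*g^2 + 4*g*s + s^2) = 45*g^5 + 9*g^4*s - 50*g^3*s^2 - 10*g^2*s^3 + 5*g*s^4 + s^5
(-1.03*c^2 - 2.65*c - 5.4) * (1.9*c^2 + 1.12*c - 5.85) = -1.957*c^4 - 6.1886*c^3 - 7.2025*c^2 + 9.4545*c + 31.59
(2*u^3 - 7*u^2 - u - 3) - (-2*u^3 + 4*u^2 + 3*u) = 4*u^3 - 11*u^2 - 4*u - 3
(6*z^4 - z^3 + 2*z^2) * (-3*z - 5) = -18*z^5 - 27*z^4 - z^3 - 10*z^2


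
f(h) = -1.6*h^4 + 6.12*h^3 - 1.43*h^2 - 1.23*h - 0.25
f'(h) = -6.4*h^3 + 18.36*h^2 - 2.86*h - 1.23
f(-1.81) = -56.17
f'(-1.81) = 102.05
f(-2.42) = -147.26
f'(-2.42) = 203.92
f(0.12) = -0.41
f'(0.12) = -1.32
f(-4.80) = -1553.46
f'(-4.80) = 1143.30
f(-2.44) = -151.38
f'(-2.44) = 208.03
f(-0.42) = -0.49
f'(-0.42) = 3.68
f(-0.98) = -7.65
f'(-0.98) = 25.23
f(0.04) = -0.30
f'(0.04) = -1.32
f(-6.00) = -3439.87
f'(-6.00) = 2059.29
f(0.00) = -0.25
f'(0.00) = -1.23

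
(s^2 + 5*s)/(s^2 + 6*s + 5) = s/(s + 1)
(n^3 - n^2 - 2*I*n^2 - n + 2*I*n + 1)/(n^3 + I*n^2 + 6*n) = (n^3 - n^2 - 2*I*n^2 - n + 2*I*n + 1)/(n*(n^2 + I*n + 6))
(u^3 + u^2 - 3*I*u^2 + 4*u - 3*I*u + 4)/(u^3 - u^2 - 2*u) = (u^2 - 3*I*u + 4)/(u*(u - 2))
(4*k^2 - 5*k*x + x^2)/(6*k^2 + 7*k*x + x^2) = (4*k^2 - 5*k*x + x^2)/(6*k^2 + 7*k*x + x^2)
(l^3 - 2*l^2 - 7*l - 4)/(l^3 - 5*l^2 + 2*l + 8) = (l + 1)/(l - 2)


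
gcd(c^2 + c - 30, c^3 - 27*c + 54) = c + 6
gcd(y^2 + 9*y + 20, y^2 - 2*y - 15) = 1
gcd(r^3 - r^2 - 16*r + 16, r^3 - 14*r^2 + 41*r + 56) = 1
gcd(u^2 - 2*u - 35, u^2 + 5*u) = u + 5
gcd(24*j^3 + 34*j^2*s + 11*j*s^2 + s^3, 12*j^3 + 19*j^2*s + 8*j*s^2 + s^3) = 4*j^2 + 5*j*s + s^2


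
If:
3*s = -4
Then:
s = -4/3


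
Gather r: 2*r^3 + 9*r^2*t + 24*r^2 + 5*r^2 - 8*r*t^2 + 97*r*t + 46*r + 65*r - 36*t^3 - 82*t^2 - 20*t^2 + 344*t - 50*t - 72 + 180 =2*r^3 + r^2*(9*t + 29) + r*(-8*t^2 + 97*t + 111) - 36*t^3 - 102*t^2 + 294*t + 108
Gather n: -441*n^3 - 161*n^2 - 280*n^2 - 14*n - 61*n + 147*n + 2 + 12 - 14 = -441*n^3 - 441*n^2 + 72*n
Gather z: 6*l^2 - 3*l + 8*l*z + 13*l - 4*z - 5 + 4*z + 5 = 6*l^2 + 8*l*z + 10*l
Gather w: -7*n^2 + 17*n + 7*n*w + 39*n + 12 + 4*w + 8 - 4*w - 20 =-7*n^2 + 7*n*w + 56*n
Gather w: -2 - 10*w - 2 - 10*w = -20*w - 4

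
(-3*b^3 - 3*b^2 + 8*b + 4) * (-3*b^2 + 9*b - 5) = 9*b^5 - 18*b^4 - 36*b^3 + 75*b^2 - 4*b - 20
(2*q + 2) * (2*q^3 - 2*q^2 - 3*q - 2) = 4*q^4 - 10*q^2 - 10*q - 4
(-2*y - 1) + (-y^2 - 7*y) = -y^2 - 9*y - 1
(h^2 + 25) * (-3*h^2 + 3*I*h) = -3*h^4 + 3*I*h^3 - 75*h^2 + 75*I*h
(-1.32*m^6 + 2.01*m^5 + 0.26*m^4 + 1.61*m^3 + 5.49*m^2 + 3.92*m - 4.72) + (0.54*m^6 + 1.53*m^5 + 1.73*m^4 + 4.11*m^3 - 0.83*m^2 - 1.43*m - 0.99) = -0.78*m^6 + 3.54*m^5 + 1.99*m^4 + 5.72*m^3 + 4.66*m^2 + 2.49*m - 5.71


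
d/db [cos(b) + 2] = -sin(b)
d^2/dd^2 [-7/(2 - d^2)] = 14*(3*d^2 + 2)/(d^2 - 2)^3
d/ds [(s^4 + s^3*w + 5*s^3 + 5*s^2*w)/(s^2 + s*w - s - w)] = 2*s*(s^2 + s - 5)/(s^2 - 2*s + 1)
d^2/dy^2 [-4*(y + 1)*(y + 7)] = -8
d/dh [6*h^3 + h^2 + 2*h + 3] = 18*h^2 + 2*h + 2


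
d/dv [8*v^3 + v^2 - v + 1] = 24*v^2 + 2*v - 1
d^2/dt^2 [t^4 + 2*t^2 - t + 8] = 12*t^2 + 4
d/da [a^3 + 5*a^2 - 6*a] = 3*a^2 + 10*a - 6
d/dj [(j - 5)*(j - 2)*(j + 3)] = 3*j^2 - 8*j - 11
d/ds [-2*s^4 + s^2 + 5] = -8*s^3 + 2*s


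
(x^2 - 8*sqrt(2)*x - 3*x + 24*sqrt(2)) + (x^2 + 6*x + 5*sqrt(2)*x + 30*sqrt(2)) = 2*x^2 - 3*sqrt(2)*x + 3*x + 54*sqrt(2)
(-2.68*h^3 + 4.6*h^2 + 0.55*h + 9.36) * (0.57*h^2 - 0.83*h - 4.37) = -1.5276*h^5 + 4.8464*h^4 + 8.2071*h^3 - 15.2233*h^2 - 10.1723*h - 40.9032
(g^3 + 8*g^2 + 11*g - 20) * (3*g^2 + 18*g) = 3*g^5 + 42*g^4 + 177*g^3 + 138*g^2 - 360*g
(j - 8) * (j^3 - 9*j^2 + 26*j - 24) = j^4 - 17*j^3 + 98*j^2 - 232*j + 192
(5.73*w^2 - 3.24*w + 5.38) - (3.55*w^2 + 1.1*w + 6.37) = 2.18*w^2 - 4.34*w - 0.99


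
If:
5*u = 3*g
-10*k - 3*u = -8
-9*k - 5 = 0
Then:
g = 610/81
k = -5/9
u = 122/27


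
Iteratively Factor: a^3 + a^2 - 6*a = (a + 3)*(a^2 - 2*a) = a*(a + 3)*(a - 2)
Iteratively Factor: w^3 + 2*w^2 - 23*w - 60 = (w + 4)*(w^2 - 2*w - 15) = (w + 3)*(w + 4)*(w - 5)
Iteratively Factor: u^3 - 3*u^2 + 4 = (u + 1)*(u^2 - 4*u + 4) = (u - 2)*(u + 1)*(u - 2)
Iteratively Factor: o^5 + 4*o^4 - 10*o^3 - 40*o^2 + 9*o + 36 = (o - 1)*(o^4 + 5*o^3 - 5*o^2 - 45*o - 36) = (o - 1)*(o + 3)*(o^3 + 2*o^2 - 11*o - 12) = (o - 1)*(o + 3)*(o + 4)*(o^2 - 2*o - 3) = (o - 3)*(o - 1)*(o + 3)*(o + 4)*(o + 1)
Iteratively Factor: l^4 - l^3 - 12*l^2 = (l + 3)*(l^3 - 4*l^2) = (l - 4)*(l + 3)*(l^2) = l*(l - 4)*(l + 3)*(l)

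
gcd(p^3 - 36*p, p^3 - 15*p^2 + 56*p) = p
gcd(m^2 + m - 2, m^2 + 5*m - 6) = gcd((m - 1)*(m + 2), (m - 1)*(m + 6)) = m - 1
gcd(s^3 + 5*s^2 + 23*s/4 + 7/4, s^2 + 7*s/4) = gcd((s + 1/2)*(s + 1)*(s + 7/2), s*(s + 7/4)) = 1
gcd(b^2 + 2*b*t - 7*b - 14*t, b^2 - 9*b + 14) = b - 7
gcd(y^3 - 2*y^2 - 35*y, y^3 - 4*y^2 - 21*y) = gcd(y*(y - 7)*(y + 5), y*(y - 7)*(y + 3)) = y^2 - 7*y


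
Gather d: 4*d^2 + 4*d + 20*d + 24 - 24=4*d^2 + 24*d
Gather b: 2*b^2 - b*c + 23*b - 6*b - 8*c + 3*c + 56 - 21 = 2*b^2 + b*(17 - c) - 5*c + 35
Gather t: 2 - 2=0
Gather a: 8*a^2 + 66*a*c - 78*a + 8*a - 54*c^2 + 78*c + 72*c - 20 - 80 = 8*a^2 + a*(66*c - 70) - 54*c^2 + 150*c - 100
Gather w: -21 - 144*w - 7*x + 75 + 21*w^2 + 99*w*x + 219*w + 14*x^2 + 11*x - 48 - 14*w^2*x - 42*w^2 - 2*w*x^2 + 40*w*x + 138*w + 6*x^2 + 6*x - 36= w^2*(-14*x - 21) + w*(-2*x^2 + 139*x + 213) + 20*x^2 + 10*x - 30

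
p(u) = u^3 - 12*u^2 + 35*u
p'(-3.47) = 154.40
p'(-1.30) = 71.27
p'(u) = 3*u^2 - 24*u + 35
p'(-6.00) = 287.00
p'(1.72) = 2.60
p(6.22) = -5.92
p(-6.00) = -858.00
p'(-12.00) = 755.00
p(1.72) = 29.79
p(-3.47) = -307.72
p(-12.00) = -3876.00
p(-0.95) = -44.94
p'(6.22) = 1.79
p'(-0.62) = 51.03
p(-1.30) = -67.98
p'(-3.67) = 163.49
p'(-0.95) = 60.51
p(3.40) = 19.58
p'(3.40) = -11.92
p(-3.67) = -339.51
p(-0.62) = -26.55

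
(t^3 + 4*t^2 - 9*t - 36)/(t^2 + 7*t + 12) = t - 3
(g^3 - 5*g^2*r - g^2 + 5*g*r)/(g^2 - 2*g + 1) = g*(g - 5*r)/(g - 1)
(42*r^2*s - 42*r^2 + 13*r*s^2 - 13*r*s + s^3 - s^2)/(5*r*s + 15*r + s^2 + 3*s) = (42*r^2*s - 42*r^2 + 13*r*s^2 - 13*r*s + s^3 - s^2)/(5*r*s + 15*r + s^2 + 3*s)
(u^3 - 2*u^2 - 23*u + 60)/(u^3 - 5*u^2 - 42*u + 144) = (u^2 + u - 20)/(u^2 - 2*u - 48)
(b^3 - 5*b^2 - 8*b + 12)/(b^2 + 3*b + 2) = (b^2 - 7*b + 6)/(b + 1)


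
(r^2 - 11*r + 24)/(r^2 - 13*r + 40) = (r - 3)/(r - 5)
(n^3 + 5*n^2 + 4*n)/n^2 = n + 5 + 4/n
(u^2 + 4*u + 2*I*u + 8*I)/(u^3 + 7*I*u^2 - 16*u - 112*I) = (u + 2*I)/(u^2 + u*(-4 + 7*I) - 28*I)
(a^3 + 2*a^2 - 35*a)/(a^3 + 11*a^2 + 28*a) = (a - 5)/(a + 4)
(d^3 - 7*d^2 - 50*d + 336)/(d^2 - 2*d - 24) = (d^2 - d - 56)/(d + 4)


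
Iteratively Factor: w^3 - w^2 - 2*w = (w)*(w^2 - w - 2) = w*(w - 2)*(w + 1)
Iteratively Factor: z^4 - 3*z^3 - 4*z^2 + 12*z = (z - 2)*(z^3 - z^2 - 6*z) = (z - 2)*(z + 2)*(z^2 - 3*z) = z*(z - 2)*(z + 2)*(z - 3)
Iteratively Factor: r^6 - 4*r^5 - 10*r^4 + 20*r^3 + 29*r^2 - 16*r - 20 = (r - 2)*(r^5 - 2*r^4 - 14*r^3 - 8*r^2 + 13*r + 10) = (r - 2)*(r + 1)*(r^4 - 3*r^3 - 11*r^2 + 3*r + 10) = (r - 2)*(r + 1)*(r + 2)*(r^3 - 5*r^2 - r + 5) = (r - 2)*(r - 1)*(r + 1)*(r + 2)*(r^2 - 4*r - 5) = (r - 2)*(r - 1)*(r + 1)^2*(r + 2)*(r - 5)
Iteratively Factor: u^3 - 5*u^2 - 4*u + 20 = (u + 2)*(u^2 - 7*u + 10) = (u - 5)*(u + 2)*(u - 2)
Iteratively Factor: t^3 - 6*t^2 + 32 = (t - 4)*(t^2 - 2*t - 8) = (t - 4)*(t + 2)*(t - 4)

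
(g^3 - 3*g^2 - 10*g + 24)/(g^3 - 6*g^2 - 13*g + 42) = (g - 4)/(g - 7)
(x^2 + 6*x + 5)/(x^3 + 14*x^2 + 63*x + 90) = (x + 1)/(x^2 + 9*x + 18)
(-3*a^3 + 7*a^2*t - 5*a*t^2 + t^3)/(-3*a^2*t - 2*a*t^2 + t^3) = (a^2 - 2*a*t + t^2)/(t*(a + t))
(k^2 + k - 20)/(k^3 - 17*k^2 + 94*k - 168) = (k + 5)/(k^2 - 13*k + 42)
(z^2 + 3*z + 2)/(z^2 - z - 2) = (z + 2)/(z - 2)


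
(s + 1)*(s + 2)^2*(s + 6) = s^4 + 11*s^3 + 38*s^2 + 52*s + 24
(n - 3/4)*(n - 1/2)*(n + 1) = n^3 - n^2/4 - 7*n/8 + 3/8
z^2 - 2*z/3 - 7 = (z - 3)*(z + 7/3)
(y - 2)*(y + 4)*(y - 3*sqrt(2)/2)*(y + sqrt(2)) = y^4 - sqrt(2)*y^3/2 + 2*y^3 - 11*y^2 - sqrt(2)*y^2 - 6*y + 4*sqrt(2)*y + 24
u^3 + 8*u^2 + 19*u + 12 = (u + 1)*(u + 3)*(u + 4)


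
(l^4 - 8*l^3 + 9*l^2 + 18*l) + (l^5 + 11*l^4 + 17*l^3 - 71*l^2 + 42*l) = l^5 + 12*l^4 + 9*l^3 - 62*l^2 + 60*l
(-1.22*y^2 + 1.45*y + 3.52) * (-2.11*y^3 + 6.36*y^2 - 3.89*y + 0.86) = 2.5742*y^5 - 10.8187*y^4 + 6.5406*y^3 + 15.6975*y^2 - 12.4458*y + 3.0272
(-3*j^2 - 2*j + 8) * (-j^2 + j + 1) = 3*j^4 - j^3 - 13*j^2 + 6*j + 8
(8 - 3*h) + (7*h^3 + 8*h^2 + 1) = 7*h^3 + 8*h^2 - 3*h + 9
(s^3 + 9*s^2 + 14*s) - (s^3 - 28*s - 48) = 9*s^2 + 42*s + 48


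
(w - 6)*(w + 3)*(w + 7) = w^3 + 4*w^2 - 39*w - 126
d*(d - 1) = d^2 - d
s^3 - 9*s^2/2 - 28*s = s*(s - 8)*(s + 7/2)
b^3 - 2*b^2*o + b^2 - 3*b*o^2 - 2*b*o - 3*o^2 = (b + 1)*(b - 3*o)*(b + o)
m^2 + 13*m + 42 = (m + 6)*(m + 7)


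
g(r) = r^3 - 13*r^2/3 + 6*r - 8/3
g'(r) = 3*r^2 - 26*r/3 + 6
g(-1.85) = -34.93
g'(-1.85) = 32.30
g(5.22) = 52.81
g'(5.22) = 42.51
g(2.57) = 1.11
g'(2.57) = 3.54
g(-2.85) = -78.11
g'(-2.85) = 55.07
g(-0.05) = -2.98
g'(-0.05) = 6.44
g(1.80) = -0.07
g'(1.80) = 0.12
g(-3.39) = -111.76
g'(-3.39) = 69.86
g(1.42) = -0.02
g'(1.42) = -0.26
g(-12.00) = -2426.67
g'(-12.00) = 542.00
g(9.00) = 429.33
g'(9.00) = 171.00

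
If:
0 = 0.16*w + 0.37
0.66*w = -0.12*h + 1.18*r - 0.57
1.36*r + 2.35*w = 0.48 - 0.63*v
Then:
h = 50.7320006127451 - 4.55514705882353*v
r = 4.34880514705882 - 0.463235294117647*v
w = -2.31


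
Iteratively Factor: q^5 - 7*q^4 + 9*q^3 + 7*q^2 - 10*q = (q)*(q^4 - 7*q^3 + 9*q^2 + 7*q - 10) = q*(q - 5)*(q^3 - 2*q^2 - q + 2) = q*(q - 5)*(q - 1)*(q^2 - q - 2) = q*(q - 5)*(q - 2)*(q - 1)*(q + 1)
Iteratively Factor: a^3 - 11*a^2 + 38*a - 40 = (a - 5)*(a^2 - 6*a + 8) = (a - 5)*(a - 4)*(a - 2)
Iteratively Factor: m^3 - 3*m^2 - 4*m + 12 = (m - 3)*(m^2 - 4) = (m - 3)*(m - 2)*(m + 2)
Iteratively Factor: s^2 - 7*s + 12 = (s - 4)*(s - 3)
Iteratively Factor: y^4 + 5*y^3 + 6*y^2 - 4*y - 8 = (y + 2)*(y^3 + 3*y^2 - 4) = (y - 1)*(y + 2)*(y^2 + 4*y + 4) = (y - 1)*(y + 2)^2*(y + 2)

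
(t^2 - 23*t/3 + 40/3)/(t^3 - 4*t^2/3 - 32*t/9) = 3*(t - 5)/(t*(3*t + 4))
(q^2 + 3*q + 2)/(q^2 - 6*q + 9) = (q^2 + 3*q + 2)/(q^2 - 6*q + 9)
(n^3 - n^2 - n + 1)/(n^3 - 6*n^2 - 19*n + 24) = (n^2 - 1)/(n^2 - 5*n - 24)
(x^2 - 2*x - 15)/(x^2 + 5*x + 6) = (x - 5)/(x + 2)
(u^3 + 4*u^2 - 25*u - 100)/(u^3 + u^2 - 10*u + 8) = (u^2 - 25)/(u^2 - 3*u + 2)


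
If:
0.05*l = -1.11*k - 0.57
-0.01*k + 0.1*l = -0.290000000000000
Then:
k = -0.38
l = -2.94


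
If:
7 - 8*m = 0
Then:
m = 7/8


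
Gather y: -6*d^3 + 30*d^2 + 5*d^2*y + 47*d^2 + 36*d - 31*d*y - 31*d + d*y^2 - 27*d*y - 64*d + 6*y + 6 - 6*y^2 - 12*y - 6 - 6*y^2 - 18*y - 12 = -6*d^3 + 77*d^2 - 59*d + y^2*(d - 12) + y*(5*d^2 - 58*d - 24) - 12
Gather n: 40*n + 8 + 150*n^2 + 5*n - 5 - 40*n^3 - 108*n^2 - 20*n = -40*n^3 + 42*n^2 + 25*n + 3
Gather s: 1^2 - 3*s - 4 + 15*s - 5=12*s - 8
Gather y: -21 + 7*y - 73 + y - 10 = 8*y - 104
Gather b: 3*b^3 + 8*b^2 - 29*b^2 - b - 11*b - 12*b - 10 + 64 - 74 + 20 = 3*b^3 - 21*b^2 - 24*b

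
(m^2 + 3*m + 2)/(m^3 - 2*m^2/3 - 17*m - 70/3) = 3*(m + 1)/(3*m^2 - 8*m - 35)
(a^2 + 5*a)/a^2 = (a + 5)/a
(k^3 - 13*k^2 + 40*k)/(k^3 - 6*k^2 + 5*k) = (k - 8)/(k - 1)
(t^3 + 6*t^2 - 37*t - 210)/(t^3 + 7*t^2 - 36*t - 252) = (t + 5)/(t + 6)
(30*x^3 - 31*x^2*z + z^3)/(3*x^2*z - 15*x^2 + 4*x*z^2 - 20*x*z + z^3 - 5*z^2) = (30*x^3 - 31*x^2*z + z^3)/(3*x^2*z - 15*x^2 + 4*x*z^2 - 20*x*z + z^3 - 5*z^2)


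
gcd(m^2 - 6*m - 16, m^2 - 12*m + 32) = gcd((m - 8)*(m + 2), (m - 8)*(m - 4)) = m - 8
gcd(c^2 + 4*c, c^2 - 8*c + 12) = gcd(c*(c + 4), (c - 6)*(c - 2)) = 1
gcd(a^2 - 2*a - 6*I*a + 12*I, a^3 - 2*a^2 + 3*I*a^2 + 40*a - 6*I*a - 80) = a - 2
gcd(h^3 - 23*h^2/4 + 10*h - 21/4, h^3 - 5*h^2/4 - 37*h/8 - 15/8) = h - 3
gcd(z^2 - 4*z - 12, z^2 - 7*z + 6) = z - 6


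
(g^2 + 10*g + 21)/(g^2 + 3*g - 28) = (g + 3)/(g - 4)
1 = 1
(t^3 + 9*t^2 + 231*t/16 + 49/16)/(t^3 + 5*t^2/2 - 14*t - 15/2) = (16*t^3 + 144*t^2 + 231*t + 49)/(8*(2*t^3 + 5*t^2 - 28*t - 15))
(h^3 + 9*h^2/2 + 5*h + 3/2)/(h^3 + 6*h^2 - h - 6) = (2*h^2 + 7*h + 3)/(2*(h^2 + 5*h - 6))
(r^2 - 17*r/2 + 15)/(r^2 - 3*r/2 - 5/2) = (r - 6)/(r + 1)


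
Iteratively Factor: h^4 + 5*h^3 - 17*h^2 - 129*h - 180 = (h - 5)*(h^3 + 10*h^2 + 33*h + 36) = (h - 5)*(h + 4)*(h^2 + 6*h + 9) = (h - 5)*(h + 3)*(h + 4)*(h + 3)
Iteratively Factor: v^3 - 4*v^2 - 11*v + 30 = (v - 2)*(v^2 - 2*v - 15) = (v - 2)*(v + 3)*(v - 5)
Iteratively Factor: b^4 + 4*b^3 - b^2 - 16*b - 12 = (b + 2)*(b^3 + 2*b^2 - 5*b - 6) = (b + 2)*(b + 3)*(b^2 - b - 2) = (b + 1)*(b + 2)*(b + 3)*(b - 2)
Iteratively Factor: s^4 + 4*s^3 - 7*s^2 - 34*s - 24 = (s - 3)*(s^3 + 7*s^2 + 14*s + 8) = (s - 3)*(s + 2)*(s^2 + 5*s + 4) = (s - 3)*(s + 1)*(s + 2)*(s + 4)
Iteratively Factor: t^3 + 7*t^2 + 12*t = (t)*(t^2 + 7*t + 12) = t*(t + 4)*(t + 3)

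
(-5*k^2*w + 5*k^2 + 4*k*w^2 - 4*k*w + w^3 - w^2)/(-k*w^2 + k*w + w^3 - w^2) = (5*k + w)/w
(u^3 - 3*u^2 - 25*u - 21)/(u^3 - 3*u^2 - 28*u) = (u^2 + 4*u + 3)/(u*(u + 4))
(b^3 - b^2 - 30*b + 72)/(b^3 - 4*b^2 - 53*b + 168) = (b^2 + 2*b - 24)/(b^2 - b - 56)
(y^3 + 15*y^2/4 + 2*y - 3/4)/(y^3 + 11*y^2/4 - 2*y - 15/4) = (4*y - 1)/(4*y - 5)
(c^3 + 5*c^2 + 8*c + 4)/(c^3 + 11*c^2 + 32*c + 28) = (c + 1)/(c + 7)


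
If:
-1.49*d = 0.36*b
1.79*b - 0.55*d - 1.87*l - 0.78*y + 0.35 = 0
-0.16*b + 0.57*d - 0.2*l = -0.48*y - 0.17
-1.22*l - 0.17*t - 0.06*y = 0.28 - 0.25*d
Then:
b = 1.11929112075702*y + 0.263356367535749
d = -0.270432754008408*y - 0.0636297263844763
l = 0.733833754470423*y + 0.457970185775643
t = -6.01697275856481*y - 5.02724151907296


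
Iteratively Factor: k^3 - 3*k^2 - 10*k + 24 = (k - 2)*(k^2 - k - 12) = (k - 2)*(k + 3)*(k - 4)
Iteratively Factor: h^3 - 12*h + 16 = (h - 2)*(h^2 + 2*h - 8) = (h - 2)*(h + 4)*(h - 2)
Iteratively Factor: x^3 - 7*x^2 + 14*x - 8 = (x - 2)*(x^2 - 5*x + 4) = (x - 2)*(x - 1)*(x - 4)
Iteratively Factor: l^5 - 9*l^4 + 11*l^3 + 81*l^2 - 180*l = (l + 3)*(l^4 - 12*l^3 + 47*l^2 - 60*l) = l*(l + 3)*(l^3 - 12*l^2 + 47*l - 60) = l*(l - 3)*(l + 3)*(l^2 - 9*l + 20) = l*(l - 5)*(l - 3)*(l + 3)*(l - 4)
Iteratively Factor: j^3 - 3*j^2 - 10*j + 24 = (j - 4)*(j^2 + j - 6) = (j - 4)*(j - 2)*(j + 3)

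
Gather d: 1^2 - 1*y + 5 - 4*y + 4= 10 - 5*y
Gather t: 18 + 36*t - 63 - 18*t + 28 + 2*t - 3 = 20*t - 20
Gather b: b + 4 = b + 4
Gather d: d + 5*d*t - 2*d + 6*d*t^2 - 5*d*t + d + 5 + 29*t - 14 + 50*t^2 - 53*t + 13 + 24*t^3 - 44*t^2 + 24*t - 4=6*d*t^2 + 24*t^3 + 6*t^2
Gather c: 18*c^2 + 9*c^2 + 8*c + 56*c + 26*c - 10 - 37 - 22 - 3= 27*c^2 + 90*c - 72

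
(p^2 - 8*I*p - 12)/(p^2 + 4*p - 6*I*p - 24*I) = (p - 2*I)/(p + 4)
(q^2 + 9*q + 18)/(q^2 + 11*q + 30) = (q + 3)/(q + 5)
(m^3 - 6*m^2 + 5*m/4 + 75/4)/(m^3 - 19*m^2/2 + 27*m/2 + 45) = (m - 5/2)/(m - 6)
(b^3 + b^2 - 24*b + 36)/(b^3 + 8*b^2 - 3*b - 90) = (b - 2)/(b + 5)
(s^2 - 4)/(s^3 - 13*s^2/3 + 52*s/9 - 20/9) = 9*(s + 2)/(9*s^2 - 21*s + 10)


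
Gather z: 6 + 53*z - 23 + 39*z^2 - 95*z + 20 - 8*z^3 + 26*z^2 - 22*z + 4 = -8*z^3 + 65*z^2 - 64*z + 7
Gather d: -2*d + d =-d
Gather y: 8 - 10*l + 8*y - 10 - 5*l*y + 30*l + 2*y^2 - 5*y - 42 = 20*l + 2*y^2 + y*(3 - 5*l) - 44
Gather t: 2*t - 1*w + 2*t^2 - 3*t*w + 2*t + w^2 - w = 2*t^2 + t*(4 - 3*w) + w^2 - 2*w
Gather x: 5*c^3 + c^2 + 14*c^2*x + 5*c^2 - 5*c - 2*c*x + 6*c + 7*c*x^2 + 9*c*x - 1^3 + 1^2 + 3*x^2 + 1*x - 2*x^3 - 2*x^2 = 5*c^3 + 6*c^2 + c - 2*x^3 + x^2*(7*c + 1) + x*(14*c^2 + 7*c + 1)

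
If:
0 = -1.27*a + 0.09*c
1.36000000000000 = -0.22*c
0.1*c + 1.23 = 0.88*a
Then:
No Solution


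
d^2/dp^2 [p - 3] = 0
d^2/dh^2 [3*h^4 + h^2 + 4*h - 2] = 36*h^2 + 2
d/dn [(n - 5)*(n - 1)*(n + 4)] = 3*n^2 - 4*n - 19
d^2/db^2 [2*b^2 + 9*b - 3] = 4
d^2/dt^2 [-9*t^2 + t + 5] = -18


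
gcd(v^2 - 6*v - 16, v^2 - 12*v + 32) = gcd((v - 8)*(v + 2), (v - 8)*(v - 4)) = v - 8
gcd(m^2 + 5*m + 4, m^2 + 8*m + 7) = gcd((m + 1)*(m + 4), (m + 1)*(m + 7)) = m + 1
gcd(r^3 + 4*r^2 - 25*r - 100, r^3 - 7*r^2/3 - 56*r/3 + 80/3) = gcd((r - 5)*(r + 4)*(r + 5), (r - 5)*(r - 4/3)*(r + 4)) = r^2 - r - 20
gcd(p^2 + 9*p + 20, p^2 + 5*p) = p + 5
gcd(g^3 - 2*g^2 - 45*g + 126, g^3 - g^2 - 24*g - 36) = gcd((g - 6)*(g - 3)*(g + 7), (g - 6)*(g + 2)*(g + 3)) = g - 6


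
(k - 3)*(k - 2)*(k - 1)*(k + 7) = k^4 + k^3 - 31*k^2 + 71*k - 42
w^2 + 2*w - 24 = (w - 4)*(w + 6)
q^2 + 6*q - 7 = (q - 1)*(q + 7)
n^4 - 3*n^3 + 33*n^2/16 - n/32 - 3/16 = (n - 2)*(n - 3/4)*(n - 1/2)*(n + 1/4)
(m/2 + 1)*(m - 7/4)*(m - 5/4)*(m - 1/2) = m^4/2 - 3*m^3/4 - 53*m^2/32 + 201*m/64 - 35/32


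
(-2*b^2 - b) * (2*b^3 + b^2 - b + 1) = -4*b^5 - 4*b^4 + b^3 - b^2 - b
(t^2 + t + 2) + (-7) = t^2 + t - 5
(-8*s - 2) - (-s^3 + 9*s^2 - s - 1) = s^3 - 9*s^2 - 7*s - 1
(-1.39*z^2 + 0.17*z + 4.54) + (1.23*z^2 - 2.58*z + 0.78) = -0.16*z^2 - 2.41*z + 5.32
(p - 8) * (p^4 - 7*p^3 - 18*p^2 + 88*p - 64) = p^5 - 15*p^4 + 38*p^3 + 232*p^2 - 768*p + 512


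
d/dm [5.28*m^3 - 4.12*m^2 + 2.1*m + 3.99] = 15.84*m^2 - 8.24*m + 2.1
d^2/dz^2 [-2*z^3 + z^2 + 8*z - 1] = 2 - 12*z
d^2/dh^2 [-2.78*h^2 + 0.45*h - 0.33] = -5.56000000000000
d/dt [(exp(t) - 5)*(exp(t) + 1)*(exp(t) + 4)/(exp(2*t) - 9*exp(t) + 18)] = (exp(4*t) - 18*exp(3*t) + 75*exp(2*t) + 40*exp(t) - 558)*exp(t)/(exp(4*t) - 18*exp(3*t) + 117*exp(2*t) - 324*exp(t) + 324)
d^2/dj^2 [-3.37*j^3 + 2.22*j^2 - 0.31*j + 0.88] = 4.44 - 20.22*j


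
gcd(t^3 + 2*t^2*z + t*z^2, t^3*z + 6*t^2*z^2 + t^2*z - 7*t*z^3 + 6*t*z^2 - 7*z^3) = 1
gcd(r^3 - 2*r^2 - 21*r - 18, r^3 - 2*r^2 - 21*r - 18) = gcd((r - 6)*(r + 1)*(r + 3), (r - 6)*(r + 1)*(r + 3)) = r^3 - 2*r^2 - 21*r - 18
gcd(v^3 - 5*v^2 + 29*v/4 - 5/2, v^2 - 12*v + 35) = 1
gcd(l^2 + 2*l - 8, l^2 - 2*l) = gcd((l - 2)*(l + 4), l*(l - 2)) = l - 2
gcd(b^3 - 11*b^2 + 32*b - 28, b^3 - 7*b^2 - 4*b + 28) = b^2 - 9*b + 14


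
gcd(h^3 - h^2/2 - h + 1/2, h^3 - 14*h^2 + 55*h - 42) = h - 1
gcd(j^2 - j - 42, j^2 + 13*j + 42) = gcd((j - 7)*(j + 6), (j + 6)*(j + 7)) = j + 6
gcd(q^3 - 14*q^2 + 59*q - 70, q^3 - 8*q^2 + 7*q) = q - 7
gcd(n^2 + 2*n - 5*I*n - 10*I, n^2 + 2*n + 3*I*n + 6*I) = n + 2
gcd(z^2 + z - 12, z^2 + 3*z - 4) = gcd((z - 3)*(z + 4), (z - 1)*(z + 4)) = z + 4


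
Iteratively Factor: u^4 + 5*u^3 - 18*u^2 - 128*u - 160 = (u + 2)*(u^3 + 3*u^2 - 24*u - 80) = (u + 2)*(u + 4)*(u^2 - u - 20) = (u - 5)*(u + 2)*(u + 4)*(u + 4)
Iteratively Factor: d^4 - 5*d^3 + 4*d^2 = (d - 4)*(d^3 - d^2) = d*(d - 4)*(d^2 - d) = d*(d - 4)*(d - 1)*(d)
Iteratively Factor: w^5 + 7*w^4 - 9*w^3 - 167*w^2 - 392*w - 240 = (w - 5)*(w^4 + 12*w^3 + 51*w^2 + 88*w + 48) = (w - 5)*(w + 4)*(w^3 + 8*w^2 + 19*w + 12) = (w - 5)*(w + 3)*(w + 4)*(w^2 + 5*w + 4) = (w - 5)*(w + 1)*(w + 3)*(w + 4)*(w + 4)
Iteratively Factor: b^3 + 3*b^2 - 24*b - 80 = (b + 4)*(b^2 - b - 20) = (b + 4)^2*(b - 5)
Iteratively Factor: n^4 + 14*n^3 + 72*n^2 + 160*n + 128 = (n + 4)*(n^3 + 10*n^2 + 32*n + 32) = (n + 2)*(n + 4)*(n^2 + 8*n + 16) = (n + 2)*(n + 4)^2*(n + 4)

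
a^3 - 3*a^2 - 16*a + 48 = (a - 4)*(a - 3)*(a + 4)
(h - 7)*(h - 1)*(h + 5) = h^3 - 3*h^2 - 33*h + 35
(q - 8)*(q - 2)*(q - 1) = q^3 - 11*q^2 + 26*q - 16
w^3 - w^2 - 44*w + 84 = (w - 6)*(w - 2)*(w + 7)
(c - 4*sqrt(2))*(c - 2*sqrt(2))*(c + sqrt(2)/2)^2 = c^4 - 5*sqrt(2)*c^3 + 9*c^2/2 + 13*sqrt(2)*c + 8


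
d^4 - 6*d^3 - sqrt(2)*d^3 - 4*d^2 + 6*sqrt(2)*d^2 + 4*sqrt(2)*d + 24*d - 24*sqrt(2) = (d - 6)*(d - 2)*(d + 2)*(d - sqrt(2))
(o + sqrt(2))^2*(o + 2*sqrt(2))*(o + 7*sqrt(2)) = o^4 + 11*sqrt(2)*o^3 + 66*o^2 + 74*sqrt(2)*o + 56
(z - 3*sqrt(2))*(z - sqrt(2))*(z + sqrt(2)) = z^3 - 3*sqrt(2)*z^2 - 2*z + 6*sqrt(2)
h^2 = h^2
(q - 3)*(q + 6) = q^2 + 3*q - 18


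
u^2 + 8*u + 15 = (u + 3)*(u + 5)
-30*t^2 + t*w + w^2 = (-5*t + w)*(6*t + w)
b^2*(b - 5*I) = b^3 - 5*I*b^2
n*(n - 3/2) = n^2 - 3*n/2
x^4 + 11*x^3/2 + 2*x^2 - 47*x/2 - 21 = (x - 2)*(x + 1)*(x + 3)*(x + 7/2)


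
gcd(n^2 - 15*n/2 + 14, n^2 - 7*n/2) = n - 7/2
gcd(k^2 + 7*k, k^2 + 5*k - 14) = k + 7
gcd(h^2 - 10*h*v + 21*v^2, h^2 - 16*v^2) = 1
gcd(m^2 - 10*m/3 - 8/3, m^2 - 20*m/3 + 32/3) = m - 4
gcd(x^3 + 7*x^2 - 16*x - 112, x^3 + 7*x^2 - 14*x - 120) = x - 4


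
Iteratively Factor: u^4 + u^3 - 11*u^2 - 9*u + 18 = (u - 1)*(u^3 + 2*u^2 - 9*u - 18) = (u - 3)*(u - 1)*(u^2 + 5*u + 6) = (u - 3)*(u - 1)*(u + 2)*(u + 3)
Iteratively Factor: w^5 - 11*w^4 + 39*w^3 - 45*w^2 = (w - 5)*(w^4 - 6*w^3 + 9*w^2) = w*(w - 5)*(w^3 - 6*w^2 + 9*w) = w*(w - 5)*(w - 3)*(w^2 - 3*w) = w*(w - 5)*(w - 3)^2*(w)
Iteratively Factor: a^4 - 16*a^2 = (a)*(a^3 - 16*a) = a*(a + 4)*(a^2 - 4*a) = a^2*(a + 4)*(a - 4)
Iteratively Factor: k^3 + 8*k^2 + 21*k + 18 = (k + 3)*(k^2 + 5*k + 6) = (k + 2)*(k + 3)*(k + 3)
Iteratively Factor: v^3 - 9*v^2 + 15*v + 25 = (v + 1)*(v^2 - 10*v + 25) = (v - 5)*(v + 1)*(v - 5)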